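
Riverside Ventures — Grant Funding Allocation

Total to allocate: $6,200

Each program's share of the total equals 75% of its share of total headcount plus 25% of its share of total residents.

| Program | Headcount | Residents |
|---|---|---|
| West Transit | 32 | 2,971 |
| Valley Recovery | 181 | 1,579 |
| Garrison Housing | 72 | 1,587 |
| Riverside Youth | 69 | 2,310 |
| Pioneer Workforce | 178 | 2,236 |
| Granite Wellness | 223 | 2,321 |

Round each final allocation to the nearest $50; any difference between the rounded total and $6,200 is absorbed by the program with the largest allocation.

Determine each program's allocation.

West Transit: $550 · Valley Recovery: $1,300 · Garrison Housing: $650 · Riverside Youth: $700 · Pioneer Workforce: $1,350 · Granite Wellness: $1,650

Totals — headcount 755, residents 13,004.
Composite weights (75% headcount + 25% residents): West Transit 0.0889; Valley Recovery 0.2102; Garrison Housing 0.1020; Riverside Youth 0.1130; Pioneer Workforce 0.2198; Granite Wellness 0.2661.
Pro-rata amounts: West Transit 551.21; Valley Recovery 1,302.98; Garrison Housing 632.60; Riverside Youth 700.31; Pioneer Workforce 1,362.81; Granite Wellness 1,650.09.
At nearest $50: West Transit $550; Valley Recovery $1,300; Garrison Housing $650; Riverside Youth $700; Pioneer Workforce $1,350; Granite Wellness $1,650. Sum = $6,200.
No rounding difference to absorb.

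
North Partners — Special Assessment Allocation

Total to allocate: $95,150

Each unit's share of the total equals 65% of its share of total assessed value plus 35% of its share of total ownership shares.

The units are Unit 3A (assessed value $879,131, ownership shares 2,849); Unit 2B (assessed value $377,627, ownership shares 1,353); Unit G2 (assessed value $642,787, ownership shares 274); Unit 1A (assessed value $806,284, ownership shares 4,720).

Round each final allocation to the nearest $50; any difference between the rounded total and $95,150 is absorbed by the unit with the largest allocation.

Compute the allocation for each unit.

Totals — assessed value 2,705,829, ownership shares 9,196.
Composite weights (65% assessed value + 35% ownership shares): Unit 3A 0.3196; Unit 2B 0.1422; Unit G2 0.1648; Unit 1A 0.3733.
Pro-rata amounts: Unit 3A 30,411.82; Unit 2B 13,531.24; Unit G2 15,684.54; Unit 1A 35,522.40.
Rounded to nearest $50: Unit 3A $30,400; Unit 2B $13,550; Unit G2 $15,700; Unit 1A $35,500. Sum = $95,150.
No rounding difference to absorb.

Unit 3A: $30,400 | Unit 2B: $13,550 | Unit G2: $15,700 | Unit 1A: $35,500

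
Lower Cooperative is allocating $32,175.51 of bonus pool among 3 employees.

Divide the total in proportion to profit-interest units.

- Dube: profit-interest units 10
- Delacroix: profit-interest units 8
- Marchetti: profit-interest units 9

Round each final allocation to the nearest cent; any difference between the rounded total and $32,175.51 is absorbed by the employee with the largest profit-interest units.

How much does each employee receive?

Dube: $11,916.86 | Delacroix: $9,533.48 | Marchetti: $10,725.17

Sum of profit-interest units: 10 + 8 + 9 = 27.
Pro-rata amounts: Dube 11,916.8556; Delacroix 9,533.4844; Marchetti 10,725.1700.
At nearest cent: Dube $11,916.86; Delacroix $9,533.48; Marchetti $10,725.17. Sum = $32,175.51.
Rounded total matches; no reconciliation needed.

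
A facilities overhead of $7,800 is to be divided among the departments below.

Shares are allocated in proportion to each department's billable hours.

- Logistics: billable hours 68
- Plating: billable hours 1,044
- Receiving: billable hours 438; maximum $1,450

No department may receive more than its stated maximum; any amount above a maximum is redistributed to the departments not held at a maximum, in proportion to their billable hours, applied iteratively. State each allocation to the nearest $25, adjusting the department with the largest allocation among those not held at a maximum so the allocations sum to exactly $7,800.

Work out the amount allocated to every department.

Total billable hours = 1,550.
Unconstrained shares: Logistics 342.19; Plating 5,253.68; Receiving 2,204.13.
Cap binds for Receiving ($1,450); balance $6,350 reallocated over remaining billable hours 1,112.
Shares after redistribution: Logistics 388.31 → $400; Plating 5,961.69 → $5,950.

Logistics: $400 | Plating: $5,950 | Receiving: $1,450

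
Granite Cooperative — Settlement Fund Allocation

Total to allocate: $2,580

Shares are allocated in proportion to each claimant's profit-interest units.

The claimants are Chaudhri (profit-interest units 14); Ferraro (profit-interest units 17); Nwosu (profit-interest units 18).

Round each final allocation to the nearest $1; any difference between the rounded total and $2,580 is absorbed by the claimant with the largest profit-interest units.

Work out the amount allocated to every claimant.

Chaudhri: $737 | Ferraro: $895 | Nwosu: $948

Total profit-interest units = 14 + 17 + 18 = 49.
Raw shares: Chaudhri 737.14; Ferraro 895.10; Nwosu 947.76.
At nearest $1: Chaudhri $737; Ferraro $895; Nwosu $948. Sum = $2,580.
No rounding difference to absorb.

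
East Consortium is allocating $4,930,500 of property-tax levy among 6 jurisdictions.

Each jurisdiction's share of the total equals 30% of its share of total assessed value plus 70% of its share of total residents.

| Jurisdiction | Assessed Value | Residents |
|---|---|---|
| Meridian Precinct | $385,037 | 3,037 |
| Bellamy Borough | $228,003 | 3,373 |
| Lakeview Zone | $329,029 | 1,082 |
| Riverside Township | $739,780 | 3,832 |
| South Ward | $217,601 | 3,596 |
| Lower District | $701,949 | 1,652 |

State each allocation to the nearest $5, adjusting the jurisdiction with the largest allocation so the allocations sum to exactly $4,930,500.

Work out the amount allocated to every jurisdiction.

Meridian Precinct: $851,430 | Bellamy Borough: $832,115 | Lakeview Zone: $412,425 | Riverside Township: $1,218,705 | South Ward: $872,645 | Lower District: $743,180

Assessed value total 2,601,399; residents total 16,572.
Composite weights (30% assessed value + 70% residents): Meridian Precinct 0.1727; Bellamy Borough 0.1688; Lakeview Zone 0.0836; Riverside Township 0.2472; South Ward 0.1770; Lower District 0.1507.
Pro-rata amounts: Meridian Precinct 851,428.81; Bellamy Borough 832,116.29; Lakeview Zone 412,426.78; Riverside Township 1,218,704.77; South Ward 872,644.60; Lower District 743,178.75.
Rounded to nearest $5: Meridian Precinct $851,430; Bellamy Borough $832,115; Lakeview Zone $412,425; Riverside Township $1,218,705; South Ward $872,645; Lower District $743,180. Sum = $4,930,500.
Sum already equals the total — no adjustment.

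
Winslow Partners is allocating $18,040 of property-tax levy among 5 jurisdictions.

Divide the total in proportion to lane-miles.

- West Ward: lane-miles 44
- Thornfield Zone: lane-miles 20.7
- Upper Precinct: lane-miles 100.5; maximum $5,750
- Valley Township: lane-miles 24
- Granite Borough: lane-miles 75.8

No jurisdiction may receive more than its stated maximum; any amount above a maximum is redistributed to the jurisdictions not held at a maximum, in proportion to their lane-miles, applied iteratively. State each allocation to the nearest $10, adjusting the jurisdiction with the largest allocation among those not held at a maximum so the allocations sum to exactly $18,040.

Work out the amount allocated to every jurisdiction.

Combined lane-miles = 265.
Proportional shares (ignoring caps): West Ward 2,995.32; Thornfield Zone 1,409.16; Upper Precinct 6,841.58; Valley Township 1,633.81; Granite Borough 5,160.12.
Cap binds for Upper Precinct ($5,750); remaining pool $12,290 reallocated over remaining lane-miles 164.5.
Remaining shares: West Ward 3,287.29 → $3,290; Thornfield Zone 1,546.52 → $1,550; Valley Township 1,793.07 → $1,790; Granite Borough 5,663.11 → $5,660.

West Ward: $3,290 | Thornfield Zone: $1,550 | Upper Precinct: $5,750 | Valley Township: $1,790 | Granite Borough: $5,660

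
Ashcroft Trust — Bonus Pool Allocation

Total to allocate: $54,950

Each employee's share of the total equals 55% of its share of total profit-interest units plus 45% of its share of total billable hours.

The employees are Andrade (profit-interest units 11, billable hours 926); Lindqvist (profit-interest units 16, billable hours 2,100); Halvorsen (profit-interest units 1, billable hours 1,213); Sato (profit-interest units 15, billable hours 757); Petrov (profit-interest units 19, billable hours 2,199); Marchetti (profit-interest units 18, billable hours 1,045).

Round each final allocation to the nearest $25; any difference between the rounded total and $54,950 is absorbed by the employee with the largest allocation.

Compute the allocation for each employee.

Andrade: $6,925 · Lindqvist: $12,350 · Halvorsen: $4,025 · Sato: $7,950 · Petrov: $13,775 · Marchetti: $9,925

Profit-interest units total 80; billable hours total 8,240.
Combined weights (55% profit-interest units + 45% billable hours): Andrade 0.1262; Lindqvist 0.2247; Halvorsen 0.0731; Sato 0.1445; Petrov 0.2507; Marchetti 0.1808.
Unrounded shares: Andrade 6,934.44; Lindqvist 12,346.41; Halvorsen 4,017.89; Sato 7,938.41; Petrov 13,776.85; Marchetti 9,936.01.
Rounded to nearest $25: Andrade $6,925; Lindqvist $12,350; Halvorsen $4,025; Sato $7,950; Petrov $13,775; Marchetti $9,925. Sum = $54,950.
Sum already equals the total — no adjustment.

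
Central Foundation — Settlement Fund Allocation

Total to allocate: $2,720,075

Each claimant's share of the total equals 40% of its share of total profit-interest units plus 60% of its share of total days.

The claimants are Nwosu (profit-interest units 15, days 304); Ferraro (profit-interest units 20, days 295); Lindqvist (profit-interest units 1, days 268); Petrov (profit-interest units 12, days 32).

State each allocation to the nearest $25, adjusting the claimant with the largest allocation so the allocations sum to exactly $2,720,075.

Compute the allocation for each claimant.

Profit-interest units total 48; days total 899.
Composite weights (40% profit-interest units + 60% days): Nwosu 0.3279; Ferraro 0.3636; Lindqvist 0.1872; Petrov 0.1214.
Raw shares: Nwosu 891,891.11; Ferraro 988,888.96; Lindqvist 509,194.61; Petrov 330,100.31.
Rounded to nearest $25: Nwosu $891,900; Ferraro $988,900; Lindqvist $509,200; Petrov $330,100. Sum = $2,720,100.
Difference $2,720,075 − $2,720,100 = −$25 applied to largest allocation (Ferraro): Ferraro becomes $988,875.

Nwosu: $891,900 | Ferraro: $988,875 | Lindqvist: $509,200 | Petrov: $330,100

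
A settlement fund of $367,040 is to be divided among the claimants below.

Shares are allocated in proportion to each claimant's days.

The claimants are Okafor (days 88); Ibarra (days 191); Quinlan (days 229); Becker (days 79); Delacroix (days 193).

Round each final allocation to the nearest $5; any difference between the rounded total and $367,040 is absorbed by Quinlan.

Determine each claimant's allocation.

Sum of days: 780.
Raw shares: Okafor 88/780 × $367,040 = 41,409.64; Ibarra 191/780 × $367,040 = 89,877.74; Quinlan 229/780 × $367,040 = 107,759.18; Becker 79/780 × $367,040 = 37,174.56; Delacroix 193/780 × $367,040 = 90,818.87.
After rounding ($5): Okafor $41,410; Ibarra $89,880; Quinlan $107,760; Becker $37,175; Delacroix $90,820. Sum = $367,045.
Difference $367,040 − $367,045 = −$5 applied to Quinlan: Quinlan becomes $107,755.

Okafor: $41,410 · Ibarra: $89,880 · Quinlan: $107,755 · Becker: $37,175 · Delacroix: $90,820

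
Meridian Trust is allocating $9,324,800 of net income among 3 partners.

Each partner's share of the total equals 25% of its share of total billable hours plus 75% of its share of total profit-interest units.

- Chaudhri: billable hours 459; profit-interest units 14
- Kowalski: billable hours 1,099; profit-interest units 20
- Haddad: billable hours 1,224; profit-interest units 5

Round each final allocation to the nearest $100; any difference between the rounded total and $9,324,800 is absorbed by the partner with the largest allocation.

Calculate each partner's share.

Billable hours total 2,782; profit-interest units total 39.
Composite weights (25% billable hours + 75% profit-interest units): Chaudhri 0.3105; Kowalski 0.4834; Haddad 0.2061.
Proportional shares: Chaudhri 2,895,145.94; Kowalski 4,507,377.71; Haddad 1,922,276.35.
After rounding ($100): Chaudhri $2,895,100; Kowalski $4,507,400; Haddad $1,922,300. Sum = $9,324,800.
Rounded total matches; no reconciliation needed.

Chaudhri: $2,895,100 | Kowalski: $4,507,400 | Haddad: $1,922,300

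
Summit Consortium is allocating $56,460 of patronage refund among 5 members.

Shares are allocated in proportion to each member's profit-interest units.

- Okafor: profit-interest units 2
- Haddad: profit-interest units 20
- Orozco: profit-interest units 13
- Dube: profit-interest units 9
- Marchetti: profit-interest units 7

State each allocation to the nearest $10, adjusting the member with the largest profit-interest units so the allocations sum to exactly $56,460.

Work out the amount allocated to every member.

Combined profit-interest units = 51.
Raw shares: Okafor 2/51 × $56,460 = 2,214.12; Haddad 20/51 × $56,460 = 22,141.18; Orozco 13/51 × $56,460 = 14,391.76; Dube 9/51 × $56,460 = 9,963.53; Marchetti 7/51 × $56,460 = 7,749.41.
After rounding ($10): Okafor $2,210; Haddad $22,140; Orozco $14,390; Dube $9,960; Marchetti $7,750. Sum = $56,450.
Difference $56,460 − $56,450 = +$10 applied to largest profit-interest units (Haddad): Haddad becomes $22,150.

Okafor: $2,210 | Haddad: $22,150 | Orozco: $14,390 | Dube: $9,960 | Marchetti: $7,750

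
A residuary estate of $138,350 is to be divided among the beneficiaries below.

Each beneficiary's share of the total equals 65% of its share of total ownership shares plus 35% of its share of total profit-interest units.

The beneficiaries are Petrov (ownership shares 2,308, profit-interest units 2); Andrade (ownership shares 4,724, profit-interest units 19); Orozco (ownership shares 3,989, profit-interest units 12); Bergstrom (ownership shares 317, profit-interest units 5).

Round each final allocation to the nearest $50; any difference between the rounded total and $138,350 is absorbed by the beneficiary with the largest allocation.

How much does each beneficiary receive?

Ownership shares total 11,338; profit-interest units total 38.
Combined weights (65% ownership shares + 35% profit-interest units): Petrov 0.1507; Andrade 0.4458; Orozco 0.3392; Bergstrom 0.0642.
Raw shares: Petrov 20,854.49; Andrade 61,679.72; Orozco 46,930.12; Bergstrom 8,885.67.
At nearest $50: Petrov $20,850; Andrade $61,700; Orozco $46,950; Bergstrom $8,900. Sum = $138,400.
Difference $138,350 − $138,400 = −$50 applied to largest allocation (Andrade): Andrade becomes $61,650.

Petrov: $20,850; Andrade: $61,650; Orozco: $46,950; Bergstrom: $8,900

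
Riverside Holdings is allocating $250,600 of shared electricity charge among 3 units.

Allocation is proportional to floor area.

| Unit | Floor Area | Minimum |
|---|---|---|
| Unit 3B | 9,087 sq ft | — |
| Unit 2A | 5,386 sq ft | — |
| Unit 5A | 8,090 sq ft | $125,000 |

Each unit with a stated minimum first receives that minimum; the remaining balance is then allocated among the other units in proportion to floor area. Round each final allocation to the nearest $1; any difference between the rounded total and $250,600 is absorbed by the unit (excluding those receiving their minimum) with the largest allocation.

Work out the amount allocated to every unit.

Unit 3B: $78,859; Unit 2A: $46,741; Unit 5A: $125,000

Minimums first: Unit 5A $125,000. Residual $125,600.
Residual split over remaining floor area 14,473: Unit 3B 78,859.06 → $78,859; Unit 2A 46,740.94 → $46,741.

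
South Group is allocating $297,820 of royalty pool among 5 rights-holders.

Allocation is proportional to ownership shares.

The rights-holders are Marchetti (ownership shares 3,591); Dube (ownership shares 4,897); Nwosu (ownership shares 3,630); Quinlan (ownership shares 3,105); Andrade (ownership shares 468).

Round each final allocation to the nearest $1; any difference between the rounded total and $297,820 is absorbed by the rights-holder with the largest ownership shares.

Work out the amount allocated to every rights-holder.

Marchetti: $68,158 · Dube: $92,946 · Nwosu: $68,899 · Quinlan: $58,934 · Andrade: $8,883

Ownership shares total: 15,691.
Raw shares: Marchetti 3,591/15,691 × $297,820 = 68,158.28; Dube 4,897/15,691 × $297,820 = 92,946.56; Nwosu 3,630/15,691 × $297,820 = 68,898.52; Quinlan 3,105/15,691 × $297,820 = 58,933.85; Andrade 468/15,691 × $297,820 = 8,882.78.
Rounded to nearest $1: Marchetti $68,158; Dube $92,947; Nwosu $68,899; Quinlan $58,934; Andrade $8,883. Sum = $297,821.
Difference $297,820 − $297,821 = −$1 applied to largest ownership shares (Dube): Dube becomes $92,946.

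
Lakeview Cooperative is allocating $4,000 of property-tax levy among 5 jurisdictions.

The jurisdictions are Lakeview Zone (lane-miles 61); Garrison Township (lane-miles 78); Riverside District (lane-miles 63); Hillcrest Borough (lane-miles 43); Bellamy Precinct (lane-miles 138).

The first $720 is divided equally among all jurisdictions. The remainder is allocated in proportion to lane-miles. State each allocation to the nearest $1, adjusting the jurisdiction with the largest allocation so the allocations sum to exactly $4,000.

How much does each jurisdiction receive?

Equal tier: $720 ÷ 5 = $144 apiece.
Remainder $3,280 by lane-miles (total 383): Lakeview Zone 522.40 → $522; Garrison Township 667.99 → $668; Riverside District 539.53 → $540; Hillcrest Borough 368.25 → $368; Bellamy Precinct 1,181.83 → $1,182.
Totals: Lakeview Zone $144 + $522 = $666; Garrison Township $144 + $668 = $812; Riverside District $144 + $540 = $684; Hillcrest Borough $144 + $368 = $512; Bellamy Precinct $144 + $1,182 = $1,326.

Lakeview Zone: $666 | Garrison Township: $812 | Riverside District: $684 | Hillcrest Borough: $512 | Bellamy Precinct: $1,326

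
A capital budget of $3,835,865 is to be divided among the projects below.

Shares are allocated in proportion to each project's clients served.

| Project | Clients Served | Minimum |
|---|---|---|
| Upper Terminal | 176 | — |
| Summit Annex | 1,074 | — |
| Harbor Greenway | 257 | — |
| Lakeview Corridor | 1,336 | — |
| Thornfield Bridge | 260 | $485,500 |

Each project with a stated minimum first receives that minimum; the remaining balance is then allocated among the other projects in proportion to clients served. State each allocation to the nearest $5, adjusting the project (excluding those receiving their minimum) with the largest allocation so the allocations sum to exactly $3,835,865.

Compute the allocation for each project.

Fund the minimums — Thornfield Bridge $485,500. Remaining pool $3,350,365.
Remaining pool split over remaining clients served 2,843: Upper Terminal 207,409.16 → $207,410; Summit Annex 1,265,667.26 → $1,265,665; Harbor Greenway 302,864.51 → $302,865; Lakeview Corridor 1,574,424.07 → $1,574,425.

Upper Terminal: $207,410 · Summit Annex: $1,265,665 · Harbor Greenway: $302,865 · Lakeview Corridor: $1,574,425 · Thornfield Bridge: $485,500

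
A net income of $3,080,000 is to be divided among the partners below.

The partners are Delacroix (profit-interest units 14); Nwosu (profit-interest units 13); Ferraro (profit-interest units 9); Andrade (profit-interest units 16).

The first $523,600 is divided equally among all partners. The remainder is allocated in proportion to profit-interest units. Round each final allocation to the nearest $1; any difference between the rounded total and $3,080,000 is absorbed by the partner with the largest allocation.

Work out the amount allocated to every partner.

$523,600 shared equally gives $130,900 per partner.
Remainder $2,556,400 by profit-interest units (total 52): Delacroix 688,261.54 → $688,262; Nwosu 639,100.00 → $639,100; Ferraro 442,453.85 → $442,454; Andrade 786,584.62 → $786,585.
Rounding difference −$1 on remainder applied to Andrade.
Totals: Delacroix $130,900 + $688,262 = $819,162; Nwosu $130,900 + $639,100 = $770,000; Ferraro $130,900 + $442,454 = $573,354; Andrade $130,900 + $786,584 = $917,484.

Delacroix: $819,162; Nwosu: $770,000; Ferraro: $573,354; Andrade: $917,484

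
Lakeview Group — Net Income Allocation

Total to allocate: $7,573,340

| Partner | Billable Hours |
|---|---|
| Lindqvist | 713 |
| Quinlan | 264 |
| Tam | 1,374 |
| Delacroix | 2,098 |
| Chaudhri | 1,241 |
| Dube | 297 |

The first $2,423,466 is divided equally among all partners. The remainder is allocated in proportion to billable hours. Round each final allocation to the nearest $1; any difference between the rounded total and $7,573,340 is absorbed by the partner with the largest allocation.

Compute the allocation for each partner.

First tranche $2,423,466 split equally: $403,911 each.
Remainder $5,149,874 by billable hours (total 5,987): Lindqvist 613,305.52 → $613,306; Quinlan 227,086.48 → $227,086; Tam 1,181,881.89 → $1,181,882; Delacroix 1,804,649.35 → $1,804,649; Chaudhri 1,067,478.48 → $1,067,478; Dube 255,472.29 → $255,472.
Rounding difference +$1 on remainder applied to Delacroix.
Totals: Lindqvist $403,911 + $613,306 = $1,017,217; Quinlan $403,911 + $227,086 = $630,997; Tam $403,911 + $1,181,882 = $1,585,793; Delacroix $403,911 + $1,804,650 = $2,208,561; Chaudhri $403,911 + $1,067,478 = $1,471,389; Dube $403,911 + $255,472 = $659,383.

Lindqvist: $1,017,217 · Quinlan: $630,997 · Tam: $1,585,793 · Delacroix: $2,208,561 · Chaudhri: $1,471,389 · Dube: $659,383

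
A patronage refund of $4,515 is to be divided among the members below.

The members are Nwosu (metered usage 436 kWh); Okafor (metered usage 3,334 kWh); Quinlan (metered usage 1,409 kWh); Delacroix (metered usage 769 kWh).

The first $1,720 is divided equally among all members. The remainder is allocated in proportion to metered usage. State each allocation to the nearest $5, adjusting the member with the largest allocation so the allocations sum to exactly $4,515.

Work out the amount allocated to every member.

Nwosu: $635; Okafor: $2,000; Quinlan: $1,090; Delacroix: $790

Equal tier: $1,720 ÷ 4 = $430 apiece.
Remainder $2,795 by metered usage (total 5,948): Nwosu 204.88 → $205; Okafor 1,566.67 → $1,565; Quinlan 662.10 → $660; Delacroix 361.36 → $360.
Rounding difference +$5 on remainder applied to Okafor.
Totals: Nwosu $430 + $205 = $635; Okafor $430 + $1,570 = $2,000; Quinlan $430 + $660 = $1,090; Delacroix $430 + $360 = $790.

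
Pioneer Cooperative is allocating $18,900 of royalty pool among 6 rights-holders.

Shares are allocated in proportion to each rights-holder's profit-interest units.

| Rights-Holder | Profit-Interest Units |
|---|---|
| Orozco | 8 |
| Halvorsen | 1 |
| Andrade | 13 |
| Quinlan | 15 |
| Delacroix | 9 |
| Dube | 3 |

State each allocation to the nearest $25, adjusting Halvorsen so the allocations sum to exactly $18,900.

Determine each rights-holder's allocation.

Orozco: $3,075 | Halvorsen: $400 | Andrade: $5,025 | Quinlan: $5,775 | Delacroix: $3,475 | Dube: $1,150

Profit-interest units total: 49.
Pro-rata amounts: Orozco 8/49 × $18,900 = 3,085.71; Halvorsen 1/49 × $18,900 = 385.71; Andrade 13/49 × $18,900 = 5,014.29; Quinlan 15/49 × $18,900 = 5,785.71; Delacroix 9/49 × $18,900 = 3,471.43; Dube 3/49 × $18,900 = 1,157.14.
After rounding ($25): Orozco $3,075; Halvorsen $375; Andrade $5,025; Quinlan $5,775; Delacroix $3,475; Dube $1,150. Sum = $18,875.
Difference $18,900 − $18,875 = +$25 applied to Halvorsen: Halvorsen becomes $400.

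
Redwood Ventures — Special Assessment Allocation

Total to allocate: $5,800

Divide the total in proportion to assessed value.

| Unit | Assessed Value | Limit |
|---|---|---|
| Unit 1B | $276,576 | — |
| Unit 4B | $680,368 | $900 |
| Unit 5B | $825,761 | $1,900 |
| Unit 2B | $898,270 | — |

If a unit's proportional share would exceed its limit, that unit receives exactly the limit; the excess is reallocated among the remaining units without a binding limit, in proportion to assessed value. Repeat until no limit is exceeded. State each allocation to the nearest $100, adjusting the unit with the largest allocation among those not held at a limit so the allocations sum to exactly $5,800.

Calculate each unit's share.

Total assessed value = 2,680,975.
Pro-rata shares before constraints: Unit 1B 598.34; Unit 4B 1,471.90; Unit 5B 1,786.44; Unit 2B 1,943.31.
Held at cap: Unit 4B ($900); remaining pool $4,900 reallocated over remaining assessed value 2,000,607.
Held at cap: Unit 5B ($1,900); remaining pool $3,000 reallocated over remaining assessed value 1,174,846.
Shares after redistribution: Unit 1B 706.24 → $700; Unit 2B 2,293.76 → $2,300.

Unit 1B: $700; Unit 4B: $900; Unit 5B: $1,900; Unit 2B: $2,300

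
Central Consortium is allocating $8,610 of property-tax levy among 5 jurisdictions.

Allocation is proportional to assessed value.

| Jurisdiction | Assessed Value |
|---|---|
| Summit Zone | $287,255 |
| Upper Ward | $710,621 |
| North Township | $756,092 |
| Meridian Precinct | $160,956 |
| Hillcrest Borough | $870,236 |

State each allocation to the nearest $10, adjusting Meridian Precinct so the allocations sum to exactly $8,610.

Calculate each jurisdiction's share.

Summit Zone: $890 | Upper Ward: $2,200 | North Township: $2,340 | Meridian Precinct: $490 | Hillcrest Borough: $2,690

Total assessed value = 2,785,160.
Raw shares: Summit Zone 287,255/2,785,160 × $8,610 = 888.02; Upper Ward 710,621/2,785,160 × $8,610 = 2,196.80; North Township 756,092/2,785,160 × $8,610 = 2,337.37; Meridian Precinct 160,956/2,785,160 × $8,610 = 497.58; Hillcrest Borough 870,236/2,785,160 × $8,610 = 2,690.23.
At nearest $10: Summit Zone $890; Upper Ward $2,200; North Township $2,340; Meridian Precinct $500; Hillcrest Borough $2,690. Sum = $8,620.
Difference $8,610 − $8,620 = −$10 applied to Meridian Precinct: Meridian Precinct becomes $490.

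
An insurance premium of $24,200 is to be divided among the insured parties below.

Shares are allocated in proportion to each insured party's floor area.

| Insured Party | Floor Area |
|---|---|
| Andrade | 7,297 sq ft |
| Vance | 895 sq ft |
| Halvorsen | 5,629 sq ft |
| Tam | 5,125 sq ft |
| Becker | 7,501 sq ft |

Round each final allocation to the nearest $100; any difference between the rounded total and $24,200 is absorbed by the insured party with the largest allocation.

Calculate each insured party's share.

Sum of floor area: 26,447.
Unrounded shares: Andrade 7,297/26,447 × $24,200 = 6,677.03; Vance 895/26,447 × $24,200 = 818.96; Halvorsen 5,629/26,447 × $24,200 = 5,150.75; Tam 5,125/26,447 × $24,200 = 4,689.57; Becker 7,501/26,447 × $24,200 = 6,863.70.
Rounded to nearest $100: Andrade $6,700; Vance $800; Halvorsen $5,200; Tam $4,700; Becker $6,900. Sum = $24,300.
Difference $24,200 − $24,300 = −$100 applied to largest allocation (Becker): Becker becomes $6,800.

Andrade: $6,700 | Vance: $800 | Halvorsen: $5,200 | Tam: $4,700 | Becker: $6,800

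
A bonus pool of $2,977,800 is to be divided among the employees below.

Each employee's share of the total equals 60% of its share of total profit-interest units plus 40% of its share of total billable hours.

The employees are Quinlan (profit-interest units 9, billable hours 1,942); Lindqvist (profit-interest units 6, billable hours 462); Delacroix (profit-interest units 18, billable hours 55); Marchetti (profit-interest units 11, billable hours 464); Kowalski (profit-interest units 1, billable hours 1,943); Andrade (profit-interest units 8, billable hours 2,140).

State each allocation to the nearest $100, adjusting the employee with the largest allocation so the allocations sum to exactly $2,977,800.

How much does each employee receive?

Quinlan: $633,700 | Lindqvist: $280,800 | Delacroix: $616,100 | Marchetti: $449,700 | Kowalski: $364,000 | Andrade: $633,500

Totals — profit-interest units 53, billable hours 7,006.
Blended shares (60% profit-interest units + 40% billable hours): Quinlan 0.2128; Lindqvist 0.0943; Delacroix 0.2069; Marchetti 0.1510; Kowalski 0.1223; Andrade 0.2127.
Unrounded shares: Quinlan 633,566.21; Lindqvist 280,812.25; Delacroix 616,147.77; Marchetti 449,707.00; Kowalski 364,048.68; Andrade 633,518.09.
Rounded to nearest $100: Quinlan $633,600; Lindqvist $280,800; Delacroix $616,100; Marchetti $449,700; Kowalski $364,000; Andrade $633,500. Sum = $2,977,700.
Difference $2,977,800 − $2,977,700 = +$100 applied to largest allocation (Quinlan): Quinlan becomes $633,700.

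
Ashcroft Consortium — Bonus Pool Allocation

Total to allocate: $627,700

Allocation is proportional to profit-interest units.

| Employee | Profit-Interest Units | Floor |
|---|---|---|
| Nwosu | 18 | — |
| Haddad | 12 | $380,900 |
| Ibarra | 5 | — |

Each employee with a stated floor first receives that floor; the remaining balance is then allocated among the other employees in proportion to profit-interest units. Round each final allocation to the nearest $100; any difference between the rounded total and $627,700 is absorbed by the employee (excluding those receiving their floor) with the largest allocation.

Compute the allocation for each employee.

Minimums first: Haddad $380,900. Remaining pool $246,800.
Remaining pool split over remaining profit-interest units 23: Nwosu 193,147.83 → $193,100; Ibarra 53,652.17 → $53,700.

Nwosu: $193,100; Haddad: $380,900; Ibarra: $53,700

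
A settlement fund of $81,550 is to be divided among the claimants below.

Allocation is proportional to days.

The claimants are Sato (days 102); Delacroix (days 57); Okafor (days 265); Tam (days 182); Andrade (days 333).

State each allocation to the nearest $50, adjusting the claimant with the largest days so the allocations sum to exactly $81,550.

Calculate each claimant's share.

Combined days = 939.
Unrounded shares: Sato 102/939 × $81,550 = 8,858.47; Delacroix 57/939 × $81,550 = 4,950.32; Okafor 265/939 × $81,550 = 23,014.64; Tam 182/939 × $81,550 = 15,806.28; Andrade 333/939 × $81,550 = 28,920.29.
Rounded to nearest $50: Sato $8,850; Delacroix $4,950; Okafor $23,000; Tam $15,800; Andrade $28,900. Sum = $81,500.
Difference $81,550 − $81,500 = +$50 applied to largest days (Andrade): Andrade becomes $28,950.

Sato: $8,850 · Delacroix: $4,950 · Okafor: $23,000 · Tam: $15,800 · Andrade: $28,950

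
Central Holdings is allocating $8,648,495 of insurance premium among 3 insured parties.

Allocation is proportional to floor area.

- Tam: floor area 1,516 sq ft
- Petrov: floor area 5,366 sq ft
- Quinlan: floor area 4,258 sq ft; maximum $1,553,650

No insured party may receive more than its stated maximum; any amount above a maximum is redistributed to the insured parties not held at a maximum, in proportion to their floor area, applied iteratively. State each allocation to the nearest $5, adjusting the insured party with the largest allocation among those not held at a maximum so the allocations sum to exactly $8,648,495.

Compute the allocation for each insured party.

Tam: $1,562,885 · Petrov: $5,531,960 · Quinlan: $1,553,650

Total floor area = 11,140.
Pro-rata shares before constraints: Tam 1,176,940.61; Petrov 4,165,872.91; Quinlan 3,305,681.48.
Capped: Quinlan ($1,553,650); residual $7,094,845 reallocated over remaining floor area 6,882.
Remaining shares: Tam 1,562,886.52 → $1,562,885; Petrov 5,531,958.48 → $5,531,960.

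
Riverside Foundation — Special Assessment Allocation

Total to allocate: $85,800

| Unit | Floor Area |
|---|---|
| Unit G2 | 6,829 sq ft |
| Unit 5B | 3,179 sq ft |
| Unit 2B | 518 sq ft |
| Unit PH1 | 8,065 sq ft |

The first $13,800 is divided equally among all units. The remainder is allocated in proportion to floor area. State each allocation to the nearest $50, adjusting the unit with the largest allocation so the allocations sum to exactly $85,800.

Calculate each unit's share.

Unit G2: $29,900; Unit 5B: $15,750; Unit 2B: $5,450; Unit PH1: $34,700

$13,800 shared equally gives $3,450 per unit.
Remainder $72,000 by floor area (total 18,591): Unit G2 26,447.64 → $26,450; Unit 5B 12,311.76 → $12,300; Unit 2B 2,006.13 → $2,000; Unit PH1 31,234.47 → $31,250.
Totals: Unit G2 $3,450 + $26,450 = $29,900; Unit 5B $3,450 + $12,300 = $15,750; Unit 2B $3,450 + $2,000 = $5,450; Unit PH1 $3,450 + $31,250 = $34,700.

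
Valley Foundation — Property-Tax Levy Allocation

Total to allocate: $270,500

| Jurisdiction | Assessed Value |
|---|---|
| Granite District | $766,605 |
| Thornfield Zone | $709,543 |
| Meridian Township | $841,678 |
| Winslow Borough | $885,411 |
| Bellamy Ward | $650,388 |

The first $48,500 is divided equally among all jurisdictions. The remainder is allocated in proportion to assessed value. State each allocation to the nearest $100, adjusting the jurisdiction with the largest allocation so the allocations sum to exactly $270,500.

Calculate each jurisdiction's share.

Granite District: $53,900; Thornfield Zone: $50,600; Meridian Township: $58,200; Winslow Borough: $60,600; Bellamy Ward: $47,200

Equal tier: $48,500 ÷ 5 = $9,700 apiece.
Remainder $222,000 by assessed value (total 3,853,625): Granite District 44,162.65 → $44,200; Thornfield Zone 40,875.42 → $40,900; Meridian Township 48,487.47 → $48,500; Winslow Borough 51,006.84 → $51,000; Bellamy Ward 37,467.61 → $37,500.
Rounding difference −$100 on remainder applied to Winslow Borough.
Totals: Granite District $9,700 + $44,200 = $53,900; Thornfield Zone $9,700 + $40,900 = $50,600; Meridian Township $9,700 + $48,500 = $58,200; Winslow Borough $9,700 + $50,900 = $60,600; Bellamy Ward $9,700 + $37,500 = $47,200.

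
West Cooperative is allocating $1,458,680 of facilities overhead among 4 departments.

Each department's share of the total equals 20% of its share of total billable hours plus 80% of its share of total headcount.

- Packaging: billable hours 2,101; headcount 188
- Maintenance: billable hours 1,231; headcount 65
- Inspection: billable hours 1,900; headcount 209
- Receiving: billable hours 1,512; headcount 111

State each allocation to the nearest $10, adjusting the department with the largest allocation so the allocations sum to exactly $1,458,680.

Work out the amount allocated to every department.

Billable hours total 6,744; headcount total 573.
Composite weights (20% billable hours + 80% headcount): Packaging 0.3248; Maintenance 0.1273; Inspection 0.3481; Receiving 0.1998.
Pro-rata amounts: Packaging 473,758.00; Maintenance 185,627.18; Inspection 507,830.60; Receiving 291,464.22.
At nearest $10: Packaging $473,760; Maintenance $185,630; Inspection $507,830; Receiving $291,460. Sum = $1,458,680.
Sum already equals the total — no adjustment.

Packaging: $473,760; Maintenance: $185,630; Inspection: $507,830; Receiving: $291,460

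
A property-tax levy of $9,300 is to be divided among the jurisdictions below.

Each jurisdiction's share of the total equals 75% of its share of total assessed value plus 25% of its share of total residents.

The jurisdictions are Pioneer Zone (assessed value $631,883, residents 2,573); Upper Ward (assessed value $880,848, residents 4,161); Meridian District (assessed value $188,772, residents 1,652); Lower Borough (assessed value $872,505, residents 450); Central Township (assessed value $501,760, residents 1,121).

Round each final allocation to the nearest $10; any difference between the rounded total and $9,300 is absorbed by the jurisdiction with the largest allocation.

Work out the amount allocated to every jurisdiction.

Totals — assessed value 3,075,768, residents 9,957.
Composite weights (75% assessed value + 25% residents): Pioneer Zone 0.2187; Upper Ward 0.3193; Meridian District 0.0875; Lower Borough 0.2241; Central Township 0.1505.
Pro-rata amounts: Pioneer Zone 2,033.74; Upper Ward 2,969.13; Meridian District 813.83; Lower Borough 2,083.68; Central Township 1,399.61.
After rounding ($10): Pioneer Zone $2,030; Upper Ward $2,970; Meridian District $810; Lower Borough $2,080; Central Township $1,400. Sum = $9,290.
Difference $9,300 − $9,290 = +$10 applied to largest allocation (Upper Ward): Upper Ward becomes $2,980.

Pioneer Zone: $2,030 | Upper Ward: $2,980 | Meridian District: $810 | Lower Borough: $2,080 | Central Township: $1,400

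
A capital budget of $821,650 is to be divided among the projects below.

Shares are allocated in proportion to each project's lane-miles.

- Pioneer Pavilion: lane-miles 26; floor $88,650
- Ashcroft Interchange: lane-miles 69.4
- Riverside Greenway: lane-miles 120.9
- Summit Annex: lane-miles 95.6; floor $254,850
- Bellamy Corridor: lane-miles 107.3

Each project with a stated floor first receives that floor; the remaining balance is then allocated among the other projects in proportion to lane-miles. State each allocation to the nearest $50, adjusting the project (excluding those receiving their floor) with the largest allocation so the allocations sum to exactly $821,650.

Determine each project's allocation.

Guaranteed amounts: Pioneer Pavilion $88,650; Summit Annex $254,850. Remaining pool $478,150.
Remaining pool split over remaining lane-miles 297.6: Ashcroft Interchange 111,504.07 → $111,500; Riverside Greenway 194,248.44 → $194,250; Bellamy Corridor 172,397.50 → $172,400.

Pioneer Pavilion: $88,650 | Ashcroft Interchange: $111,500 | Riverside Greenway: $194,250 | Summit Annex: $254,850 | Bellamy Corridor: $172,400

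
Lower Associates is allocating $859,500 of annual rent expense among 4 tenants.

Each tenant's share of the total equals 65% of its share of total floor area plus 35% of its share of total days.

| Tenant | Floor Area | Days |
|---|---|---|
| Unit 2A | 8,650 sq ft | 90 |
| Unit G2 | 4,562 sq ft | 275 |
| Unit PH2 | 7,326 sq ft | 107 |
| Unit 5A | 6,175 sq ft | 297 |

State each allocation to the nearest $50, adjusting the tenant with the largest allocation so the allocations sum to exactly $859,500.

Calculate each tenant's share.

Unit 2A: $216,100 · Unit G2: $203,000 · Unit PH2: $195,050 · Unit 5A: $245,350

Floor area total 26,713; days total 769.
Combined weights (65% floor area + 35% days): Unit 2A 0.2514; Unit G2 0.2362; Unit PH2 0.2270; Unit 5A 0.2854.
Proportional shares: Unit 2A 216,112.97; Unit G2 202,986.76; Unit PH2 195,073.09; Unit 5A 245,327.18.
Rounded to nearest $50: Unit 2A $216,100; Unit G2 $203,000; Unit PH2 $195,050; Unit 5A $245,350. Sum = $859,500.
Rounded total matches; no reconciliation needed.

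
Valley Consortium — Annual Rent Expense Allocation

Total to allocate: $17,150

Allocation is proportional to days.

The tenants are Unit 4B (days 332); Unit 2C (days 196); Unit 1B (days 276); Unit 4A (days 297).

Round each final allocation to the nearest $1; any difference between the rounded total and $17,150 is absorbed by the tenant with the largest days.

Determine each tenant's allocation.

Unit 4B: $5,172 | Unit 2C: $3,053 | Unit 1B: $4,299 | Unit 4A: $4,626

Total days = 1,101.
Unrounded shares: Unit 4B 332/1,101 × $17,150 = 5,171.48; Unit 2C 196/1,101 × $17,150 = 3,053.04; Unit 1B 276/1,101 × $17,150 = 4,299.18; Unit 4A 297/1,101 × $17,150 = 4,626.29.
Rounded to nearest $1: Unit 4B $5,171; Unit 2C $3,053; Unit 1B $4,299; Unit 4A $4,626. Sum = $17,149.
Difference $17,150 − $17,149 = +$1 applied to largest days (Unit 4B): Unit 4B becomes $5,172.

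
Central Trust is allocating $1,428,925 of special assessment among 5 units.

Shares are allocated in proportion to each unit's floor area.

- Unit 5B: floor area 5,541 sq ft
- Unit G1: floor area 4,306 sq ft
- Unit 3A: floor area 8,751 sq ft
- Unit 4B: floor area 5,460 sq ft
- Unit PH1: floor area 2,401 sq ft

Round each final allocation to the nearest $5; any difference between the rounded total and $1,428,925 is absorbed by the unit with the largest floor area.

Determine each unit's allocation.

Unit 5B: $299,245 · Unit G1: $232,545 · Unit 3A: $472,600 · Unit 4B: $294,870 · Unit PH1: $129,665

Sum of floor area: 5,541 + 4,306 + 8,751 + 5,460 + 2,401 = 26,459.
Pro-rata amounts: Unit 5B 299,243.11; Unit G1 232,546.62; Unit 3A 472,599.97; Unit 4B 294,868.68; Unit PH1 129,666.61.
Rounded to nearest $5: Unit 5B $299,245; Unit G1 $232,545; Unit 3A $472,600; Unit 4B $294,870; Unit PH1 $129,665. Sum = $1,428,925.
Rounded total matches; no reconciliation needed.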